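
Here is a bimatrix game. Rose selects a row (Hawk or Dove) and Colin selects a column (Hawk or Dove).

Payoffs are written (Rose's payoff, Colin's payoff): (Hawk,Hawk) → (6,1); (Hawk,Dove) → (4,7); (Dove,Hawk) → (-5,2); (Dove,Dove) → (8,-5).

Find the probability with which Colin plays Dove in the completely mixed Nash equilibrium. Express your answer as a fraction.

Let q be the probability that Colin plays Hawk. In a completely mixed equilibrium, Rose must be indifferent between Hawk and Dove.
Rose's expected payoff from Hawk is 6q + 4(1−q); from Dove it is −5q + 8(1−q).
Setting these equal: 2q + 4 = −13q + 8, so q = 4/15.
Therefore Colin plays Dove with probability 1 − 4/15 = 11/15.

11/15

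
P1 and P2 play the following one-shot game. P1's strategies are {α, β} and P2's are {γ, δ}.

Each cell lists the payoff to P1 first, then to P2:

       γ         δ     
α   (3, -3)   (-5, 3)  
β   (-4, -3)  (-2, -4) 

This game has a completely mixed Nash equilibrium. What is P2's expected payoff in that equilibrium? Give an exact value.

First find x, the probability P1 plays α, from P2's indifference between γ and δ: −3x − 3(1−x) = 3x − 4(1−x), giving x = 1/7.
Since P2 is indifferent in equilibrium, P2's expected payoff equals the payoff from either column against (1/7, 6/7). Using γ: −3(1/7) − 3(6/7) = -3.

-3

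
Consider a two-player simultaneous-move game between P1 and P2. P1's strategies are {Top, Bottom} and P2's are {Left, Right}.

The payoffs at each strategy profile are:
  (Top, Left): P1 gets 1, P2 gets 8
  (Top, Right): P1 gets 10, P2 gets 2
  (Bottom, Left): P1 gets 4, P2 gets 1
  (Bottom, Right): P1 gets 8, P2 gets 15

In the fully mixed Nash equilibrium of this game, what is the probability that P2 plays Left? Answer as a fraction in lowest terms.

Let q be the probability that P2 plays Left. In a completely mixed equilibrium, P1 must be indifferent between Top and Bottom.
P1's expected payoff from Top is q + 10(1−q); from Bottom it is 4q + 8(1−q).
Setting these equal: −9q + 10 = −4q + 8, so q = 2/5.

2/5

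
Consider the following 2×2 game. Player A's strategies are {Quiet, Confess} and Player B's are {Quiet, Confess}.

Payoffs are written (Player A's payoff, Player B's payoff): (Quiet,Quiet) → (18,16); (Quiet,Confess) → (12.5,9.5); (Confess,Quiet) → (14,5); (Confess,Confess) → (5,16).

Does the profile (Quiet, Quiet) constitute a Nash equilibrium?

At (Quiet, Quiet), Player A earns 18; switching to Confess would give 14, so Player A has no profitable deviation.
Player B earns 16; switching to Confess would give 9.5, so Player B has no profitable deviation.
Neither player can gain by a unilateral deviation, so this profile is a Nash equilibrium.

Yes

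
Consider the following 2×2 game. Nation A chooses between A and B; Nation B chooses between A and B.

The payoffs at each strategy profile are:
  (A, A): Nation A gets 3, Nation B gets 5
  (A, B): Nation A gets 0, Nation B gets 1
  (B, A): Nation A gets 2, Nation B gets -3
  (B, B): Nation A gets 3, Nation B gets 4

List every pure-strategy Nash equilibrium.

(A, A) and (B, B)

(A, A): Nation A gets 3 ≥ 2 from B, and Nation B gets 5 ≥ 1 from B — Nash equilibrium.
(A, B): Nation A prefers B (3 > 0); Nation B prefers A (5 > 1) — not an equilibrium.
(B, A): Nation A prefers A (3 > 2); Nation B prefers B (4 > -3) — not an equilibrium.
(B, B): Nation A gets 3 ≥ 0 from A, and Nation B gets 4 ≥ -3 from A — Nash equilibrium.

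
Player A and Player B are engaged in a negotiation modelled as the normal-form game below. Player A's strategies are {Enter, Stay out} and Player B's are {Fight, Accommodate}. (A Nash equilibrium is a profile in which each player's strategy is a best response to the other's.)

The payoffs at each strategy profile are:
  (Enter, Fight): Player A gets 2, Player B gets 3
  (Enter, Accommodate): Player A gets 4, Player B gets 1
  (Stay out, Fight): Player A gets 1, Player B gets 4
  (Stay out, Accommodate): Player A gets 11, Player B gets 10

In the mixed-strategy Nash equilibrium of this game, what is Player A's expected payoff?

9/4

First find y, the probability Player B plays Fight, from Player A's indifference between Enter and Stay out: 2y + 4(1−y) = y + 11(1−y), giving y = 7/8.
Since Player A is indifferent in equilibrium, Player A's expected payoff equals the payoff from either row against (7/8, 1/8). Using Enter: 2(7/8) + 4(1/8) = 9/4.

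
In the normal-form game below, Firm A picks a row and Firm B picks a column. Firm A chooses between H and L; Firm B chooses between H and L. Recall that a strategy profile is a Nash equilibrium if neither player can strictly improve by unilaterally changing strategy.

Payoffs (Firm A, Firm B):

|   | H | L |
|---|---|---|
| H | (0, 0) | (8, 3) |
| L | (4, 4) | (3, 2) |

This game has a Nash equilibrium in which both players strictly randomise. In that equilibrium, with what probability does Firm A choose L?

3/5

Let r be the probability that Firm A plays H. In a completely mixed equilibrium, Firm B must be indifferent between H and L.
Firm B's expected payoff from H is 4(1−r); from L it is 3r + 2(1−r).
Setting these equal: −4r + 4 = r + 2, so r = 2/5.
Therefore Firm A plays L with probability 1 − 2/5 = 3/5.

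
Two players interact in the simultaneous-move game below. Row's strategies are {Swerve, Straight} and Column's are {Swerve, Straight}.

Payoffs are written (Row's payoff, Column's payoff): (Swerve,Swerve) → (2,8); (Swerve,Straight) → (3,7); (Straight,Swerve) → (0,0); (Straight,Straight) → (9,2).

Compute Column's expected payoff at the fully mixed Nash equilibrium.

First find p, the probability Row plays Swerve, from Column's indifference between Swerve and Straight: 8p = 7p + 2(1−p), giving p = 2/3.
Since Column is indifferent in equilibrium, Column's expected payoff equals the payoff from either column against (2/3, 1/3). Using Swerve: 8(2/3) = 16/3.

16/3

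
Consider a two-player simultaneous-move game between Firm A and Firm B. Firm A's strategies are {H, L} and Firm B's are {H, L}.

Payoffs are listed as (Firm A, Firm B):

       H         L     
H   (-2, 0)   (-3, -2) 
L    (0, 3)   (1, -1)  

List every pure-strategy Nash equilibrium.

(L, H)

(H, H): Firm A prefers L (0 > -2) — not an equilibrium.
(H, L): Firm A prefers L (1 > -3); Firm B prefers H (0 > -2) — not an equilibrium.
(L, H): Firm A gets 0 ≥ -2 from H, and Firm B gets 3 ≥ -1 from L — Nash equilibrium.
(L, L): Firm B prefers H (3 > -1) — not an equilibrium.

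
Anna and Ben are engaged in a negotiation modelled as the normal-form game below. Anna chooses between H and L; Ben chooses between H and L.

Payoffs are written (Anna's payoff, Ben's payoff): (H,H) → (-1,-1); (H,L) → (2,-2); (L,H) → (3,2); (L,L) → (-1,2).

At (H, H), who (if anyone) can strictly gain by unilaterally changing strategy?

Anna at (H, H) earns -1; deviating to L yields 3 — a strict improvement.
Ben earns -1; deviating to L yields -2 — not better.
Only Anna has a strictly profitable deviation.

Anna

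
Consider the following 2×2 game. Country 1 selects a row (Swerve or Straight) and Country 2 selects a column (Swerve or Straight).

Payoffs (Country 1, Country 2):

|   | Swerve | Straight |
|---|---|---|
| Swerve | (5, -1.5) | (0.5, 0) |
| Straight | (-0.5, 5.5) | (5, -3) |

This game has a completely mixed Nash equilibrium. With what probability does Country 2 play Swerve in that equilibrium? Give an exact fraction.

Let y be the probability that Country 2 plays Swerve. In a completely mixed equilibrium, Country 1 must be indifferent between Swerve and Straight.
Country 1's expected payoff from Swerve is 5y + 0.5(1−y); from Straight it is −0.5y + 5(1−y).
Setting these equal: 4.5y + 0.5 = −5.5y + 5, so y = 9/20.

9/20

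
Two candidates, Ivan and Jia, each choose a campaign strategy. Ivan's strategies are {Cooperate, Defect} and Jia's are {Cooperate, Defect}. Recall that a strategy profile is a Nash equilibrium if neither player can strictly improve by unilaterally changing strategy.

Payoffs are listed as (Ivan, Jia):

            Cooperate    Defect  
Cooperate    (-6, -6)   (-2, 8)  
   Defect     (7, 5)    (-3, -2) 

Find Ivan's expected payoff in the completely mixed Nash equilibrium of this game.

-16/7

First find y, the probability Jia plays Cooperate, from Ivan's indifference between Cooperate and Defect: −6y − 2(1−y) = 7y − 3(1−y), giving y = 1/14.
Since Ivan is indifferent in equilibrium, Ivan's expected payoff equals the payoff from either row against (1/14, 13/14). Using Cooperate: −6(1/14) − 2(13/14) = -16/7.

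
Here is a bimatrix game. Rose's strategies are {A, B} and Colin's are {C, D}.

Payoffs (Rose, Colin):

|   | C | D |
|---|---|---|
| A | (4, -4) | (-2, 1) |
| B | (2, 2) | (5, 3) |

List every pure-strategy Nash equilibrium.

(A, C): Colin prefers D (1 > -4) — not an equilibrium.
(A, D): Rose prefers B (5 > -2) — not an equilibrium.
(B, C): Rose prefers A (4 > 2); Colin prefers D (3 > 2) — not an equilibrium.
(B, D): Rose gets 5 ≥ -2 from A, and Colin gets 3 ≥ 2 from C — Nash equilibrium.

(B, D)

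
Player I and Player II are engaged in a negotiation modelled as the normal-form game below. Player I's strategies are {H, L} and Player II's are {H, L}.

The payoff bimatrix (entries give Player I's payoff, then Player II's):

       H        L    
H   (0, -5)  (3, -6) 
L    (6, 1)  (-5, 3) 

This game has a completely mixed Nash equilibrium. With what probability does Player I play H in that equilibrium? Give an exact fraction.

Let r be the probability that Player I plays H. In a completely mixed equilibrium, Player II must be indifferent between H and L.
Player II's expected payoff from H is −5r + (1−r); from L it is −6r + 3(1−r).
Setting these equal: −6r + 1 = −9r + 3, so r = 2/3.

2/3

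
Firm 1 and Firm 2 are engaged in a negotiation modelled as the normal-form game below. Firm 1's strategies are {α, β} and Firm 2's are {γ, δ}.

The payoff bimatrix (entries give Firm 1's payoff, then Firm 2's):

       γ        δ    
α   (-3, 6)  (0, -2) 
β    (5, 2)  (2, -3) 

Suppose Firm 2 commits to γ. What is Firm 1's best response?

Against γ, Firm 1 earns -3 from α and 5 from β.
So β is the best response.

β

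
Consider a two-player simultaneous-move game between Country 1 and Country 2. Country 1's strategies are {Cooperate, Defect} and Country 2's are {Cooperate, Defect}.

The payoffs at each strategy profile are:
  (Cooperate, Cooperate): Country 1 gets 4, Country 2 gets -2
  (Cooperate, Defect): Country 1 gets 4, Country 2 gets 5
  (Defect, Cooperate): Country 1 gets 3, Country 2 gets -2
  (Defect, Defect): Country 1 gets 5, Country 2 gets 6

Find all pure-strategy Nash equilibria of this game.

(Defect, Defect)

(Cooperate, Cooperate): Country 2 prefers Defect (5 > -2) — not an equilibrium.
(Cooperate, Defect): Country 1 prefers Defect (5 > 4) — not an equilibrium.
(Defect, Cooperate): Country 1 prefers Cooperate (4 > 3); Country 2 prefers Defect (6 > -2) — not an equilibrium.
(Defect, Defect): Country 1 gets 5 ≥ 4 from Cooperate, and Country 2 gets 6 ≥ -2 from Cooperate — Nash equilibrium.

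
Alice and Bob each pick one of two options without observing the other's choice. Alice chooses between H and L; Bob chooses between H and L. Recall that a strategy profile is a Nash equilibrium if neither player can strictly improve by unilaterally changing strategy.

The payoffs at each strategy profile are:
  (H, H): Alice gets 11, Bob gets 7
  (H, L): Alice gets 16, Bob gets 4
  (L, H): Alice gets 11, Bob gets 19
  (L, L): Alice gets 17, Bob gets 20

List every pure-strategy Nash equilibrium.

(H, H) and (L, L)

(H, H): Alice gets 11 ≥ 11 from L, and Bob gets 7 ≥ 4 from L — Nash equilibrium.
(H, L): Alice prefers L (17 > 16); Bob prefers H (7 > 4) — not an equilibrium.
(L, H): Bob prefers L (20 > 19) — not an equilibrium.
(L, L): Alice gets 17 ≥ 16 from H, and Bob gets 20 ≥ 19 from H — Nash equilibrium.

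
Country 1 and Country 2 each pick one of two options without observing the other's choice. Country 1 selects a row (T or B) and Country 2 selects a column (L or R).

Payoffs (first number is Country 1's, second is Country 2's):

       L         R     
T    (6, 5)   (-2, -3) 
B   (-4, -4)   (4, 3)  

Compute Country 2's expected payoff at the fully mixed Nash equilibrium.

1/5

First find p, the probability Country 1 plays T, from Country 2's indifference between L and R: 5p − 4(1−p) = −3p + 3(1−p), giving p = 7/15.
Since Country 2 is indifferent in equilibrium, Country 2's expected payoff equals the payoff from either column against (7/15, 8/15). Using L: 5(7/15) − 4(8/15) = 1/5.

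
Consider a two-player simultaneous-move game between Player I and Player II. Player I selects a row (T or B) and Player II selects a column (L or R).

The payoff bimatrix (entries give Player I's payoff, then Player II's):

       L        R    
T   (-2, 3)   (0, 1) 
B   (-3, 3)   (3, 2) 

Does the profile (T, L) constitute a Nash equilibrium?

At (T, L), Player I earns -2; switching to B would give -3, so Player I has no profitable deviation.
Player II earns 3; switching to R would give 1, so Player II has no profitable deviation.
Neither player can gain by a unilateral deviation, so this profile is a Nash equilibrium.

Yes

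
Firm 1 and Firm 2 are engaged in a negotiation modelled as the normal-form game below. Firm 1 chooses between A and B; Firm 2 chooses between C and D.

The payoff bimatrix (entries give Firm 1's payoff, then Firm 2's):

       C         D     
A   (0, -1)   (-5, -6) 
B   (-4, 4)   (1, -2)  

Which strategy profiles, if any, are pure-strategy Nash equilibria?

(A, C)

(A, C): Firm 1 gets 0 ≥ -4 from B, and Firm 2 gets -1 ≥ -6 from D — Nash equilibrium.
(A, D): Firm 1 prefers B (1 > -5); Firm 2 prefers C (-1 > -6) — not an equilibrium.
(B, C): Firm 1 prefers A (0 > -4) — not an equilibrium.
(B, D): Firm 2 prefers C (4 > -2) — not an equilibrium.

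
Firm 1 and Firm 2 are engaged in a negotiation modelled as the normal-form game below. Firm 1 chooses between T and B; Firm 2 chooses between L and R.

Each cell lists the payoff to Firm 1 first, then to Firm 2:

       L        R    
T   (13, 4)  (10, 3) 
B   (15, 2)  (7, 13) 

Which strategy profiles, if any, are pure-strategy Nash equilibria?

none

(T, L): Firm 1 prefers B (15 > 13) — not an equilibrium.
(T, R): Firm 2 prefers L (4 > 3) — not an equilibrium.
(B, L): Firm 2 prefers R (13 > 2) — not an equilibrium.
(B, R): Firm 1 prefers T (10 > 7) — not an equilibrium.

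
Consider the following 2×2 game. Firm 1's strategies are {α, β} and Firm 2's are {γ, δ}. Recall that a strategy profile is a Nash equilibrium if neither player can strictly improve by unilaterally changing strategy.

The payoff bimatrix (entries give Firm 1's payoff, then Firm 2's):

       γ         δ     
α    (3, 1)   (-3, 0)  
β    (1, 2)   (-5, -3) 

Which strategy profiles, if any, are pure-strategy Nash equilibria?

(α, γ): Firm 1 gets 3 ≥ 1 from β, and Firm 2 gets 1 ≥ 0 from δ — Nash equilibrium.
(α, δ): Firm 2 prefers γ (1 > 0) — not an equilibrium.
(β, γ): Firm 1 prefers α (3 > 1) — not an equilibrium.
(β, δ): Firm 1 prefers α (-3 > -5); Firm 2 prefers γ (2 > -3) — not an equilibrium.

(α, γ)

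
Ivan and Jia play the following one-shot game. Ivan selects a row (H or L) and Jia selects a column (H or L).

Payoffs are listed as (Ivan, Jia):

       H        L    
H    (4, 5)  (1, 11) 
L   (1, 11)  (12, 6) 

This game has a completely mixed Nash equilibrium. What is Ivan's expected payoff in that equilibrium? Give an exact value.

First find q, the probability Jia plays H, from Ivan's indifference between H and L: 4q + (1−q) = q + 12(1−q), giving q = 11/14.
Since Ivan is indifferent in equilibrium, Ivan's expected payoff equals the payoff from either row against (11/14, 3/14). Using H: 4(11/14) + (3/14) = 47/14.

47/14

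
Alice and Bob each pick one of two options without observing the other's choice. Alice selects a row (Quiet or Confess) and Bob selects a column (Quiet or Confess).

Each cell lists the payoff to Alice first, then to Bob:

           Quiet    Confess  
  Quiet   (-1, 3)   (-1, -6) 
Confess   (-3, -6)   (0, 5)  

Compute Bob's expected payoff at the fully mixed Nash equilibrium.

First find p, the probability Alice plays Quiet, from Bob's indifference between Quiet and Confess: 3p − 6(1−p) = −6p + 5(1−p), giving p = 11/20.
Since Bob is indifferent in equilibrium, Bob's expected payoff equals the payoff from either column against (11/20, 9/20). Using Quiet: 3(11/20) − 6(9/20) = -21/20.

-21/20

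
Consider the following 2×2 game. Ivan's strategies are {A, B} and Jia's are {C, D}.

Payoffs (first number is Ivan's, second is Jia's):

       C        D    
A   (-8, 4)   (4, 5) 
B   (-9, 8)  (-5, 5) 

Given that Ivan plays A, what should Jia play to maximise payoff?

Against A, Jia earns 4 from C and 5 from D.
So D is the best response.

D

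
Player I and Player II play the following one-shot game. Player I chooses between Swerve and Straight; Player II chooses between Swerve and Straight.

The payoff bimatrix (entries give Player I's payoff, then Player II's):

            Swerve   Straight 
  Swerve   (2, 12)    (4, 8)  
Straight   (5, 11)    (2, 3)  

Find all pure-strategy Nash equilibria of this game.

(Swerve, Swerve): Player I prefers Straight (5 > 2) — not an equilibrium.
(Swerve, Straight): Player II prefers Swerve (12 > 8) — not an equilibrium.
(Straight, Swerve): Player I gets 5 ≥ 2 from Swerve, and Player II gets 11 ≥ 3 from Straight — Nash equilibrium.
(Straight, Straight): Player I prefers Swerve (4 > 2); Player II prefers Swerve (11 > 3) — not an equilibrium.

(Straight, Swerve)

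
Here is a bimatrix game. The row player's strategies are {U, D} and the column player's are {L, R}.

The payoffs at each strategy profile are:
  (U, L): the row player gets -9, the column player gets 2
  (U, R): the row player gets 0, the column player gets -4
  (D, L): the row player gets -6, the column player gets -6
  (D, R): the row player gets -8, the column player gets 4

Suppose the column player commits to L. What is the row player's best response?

Against L, the row player earns -9 from U and -6 from D.
So D is the best response.

D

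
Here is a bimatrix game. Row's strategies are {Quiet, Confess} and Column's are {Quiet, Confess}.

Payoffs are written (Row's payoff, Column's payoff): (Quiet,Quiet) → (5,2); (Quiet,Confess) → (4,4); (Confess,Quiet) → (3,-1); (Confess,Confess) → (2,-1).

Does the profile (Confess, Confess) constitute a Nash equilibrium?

No

At (Confess, Confess), Row earns 2; switching to Quiet would give 4, so Row would deviate.
Column earns -1; switching to Quiet would give -1, so Column has no profitable deviation.
Since at least one player can profitably deviate, this is not a Nash equilibrium.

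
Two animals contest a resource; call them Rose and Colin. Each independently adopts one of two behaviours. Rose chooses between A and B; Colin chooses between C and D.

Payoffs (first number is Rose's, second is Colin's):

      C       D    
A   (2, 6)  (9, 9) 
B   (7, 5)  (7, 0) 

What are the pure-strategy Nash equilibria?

(A, C): Rose prefers B (7 > 2); Colin prefers D (9 > 6) — not an equilibrium.
(A, D): Rose gets 9 ≥ 7 from B, and Colin gets 9 ≥ 6 from C — Nash equilibrium.
(B, C): Rose gets 7 ≥ 2 from A, and Colin gets 5 ≥ 0 from D — Nash equilibrium.
(B, D): Rose prefers A (9 > 7); Colin prefers C (5 > 0) — not an equilibrium.

(A, D) and (B, C)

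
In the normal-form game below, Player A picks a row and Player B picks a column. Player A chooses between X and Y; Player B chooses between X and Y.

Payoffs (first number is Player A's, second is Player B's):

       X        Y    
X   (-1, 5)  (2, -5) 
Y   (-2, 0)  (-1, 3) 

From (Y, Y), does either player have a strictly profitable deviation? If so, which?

Player A

Player A at (Y, Y) earns -1; deviating to X yields 2 — a strict improvement.
Player B earns 3; deviating to X yields 0 — not better.
Only Player A has a strictly profitable deviation.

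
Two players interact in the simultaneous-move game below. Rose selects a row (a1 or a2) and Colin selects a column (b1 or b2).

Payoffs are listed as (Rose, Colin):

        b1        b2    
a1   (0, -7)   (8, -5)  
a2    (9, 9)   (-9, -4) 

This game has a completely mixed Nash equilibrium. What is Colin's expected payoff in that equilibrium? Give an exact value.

First find p, the probability Rose plays a1, from Colin's indifference between b1 and b2: −7p + 9(1−p) = −5p − 4(1−p), giving p = 13/15.
Since Colin is indifferent in equilibrium, Colin's expected payoff equals the payoff from either column against (13/15, 2/15). Using b1: −7(13/15) + 9(2/15) = -73/15.

-73/15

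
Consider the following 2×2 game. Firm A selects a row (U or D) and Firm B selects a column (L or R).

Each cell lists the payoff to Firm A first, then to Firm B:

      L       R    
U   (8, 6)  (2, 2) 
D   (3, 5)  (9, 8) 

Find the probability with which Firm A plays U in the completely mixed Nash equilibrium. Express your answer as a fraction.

Let r be the probability that Firm A plays U. In a completely mixed equilibrium, Firm B must be indifferent between L and R.
Firm B's expected payoff from L is 6r + 5(1−r); from R it is 2r + 8(1−r).
Setting these equal: r + 5 = −6r + 8, so r = 3/7.

3/7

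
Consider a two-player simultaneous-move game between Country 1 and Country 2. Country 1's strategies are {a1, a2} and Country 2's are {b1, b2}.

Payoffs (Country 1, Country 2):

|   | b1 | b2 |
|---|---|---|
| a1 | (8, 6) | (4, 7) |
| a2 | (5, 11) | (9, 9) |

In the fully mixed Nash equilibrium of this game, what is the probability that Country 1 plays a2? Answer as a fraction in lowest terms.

1/3

Let r be the probability that Country 1 plays a1. In a completely mixed equilibrium, Country 2 must be indifferent between b1 and b2.
Country 2's expected payoff from b1 is 6r + 11(1−r); from b2 it is 7r + 9(1−r).
Setting these equal: −5r + 11 = −2r + 9, so r = 2/3.
Therefore Country 1 plays a2 with probability 1 − 2/3 = 1/3.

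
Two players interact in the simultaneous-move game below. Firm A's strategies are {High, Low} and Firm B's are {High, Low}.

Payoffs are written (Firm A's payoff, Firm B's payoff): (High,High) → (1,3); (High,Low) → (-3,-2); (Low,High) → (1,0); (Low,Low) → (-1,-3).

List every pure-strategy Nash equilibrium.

(High, High) and (Low, High)

(High, High): Firm A gets 1 ≥ 1 from Low, and Firm B gets 3 ≥ -2 from Low — Nash equilibrium.
(High, Low): Firm A prefers Low (-1 > -3); Firm B prefers High (3 > -2) — not an equilibrium.
(Low, High): Firm A gets 1 ≥ 1 from High, and Firm B gets 0 ≥ -3 from Low — Nash equilibrium.
(Low, Low): Firm B prefers High (0 > -3) — not an equilibrium.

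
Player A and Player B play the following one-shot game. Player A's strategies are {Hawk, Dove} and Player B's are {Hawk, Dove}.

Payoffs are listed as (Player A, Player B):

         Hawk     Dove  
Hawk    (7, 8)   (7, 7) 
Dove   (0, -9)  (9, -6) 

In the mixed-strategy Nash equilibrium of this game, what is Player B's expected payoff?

First find p, the probability Player A plays Hawk, from Player B's indifference between Hawk and Dove: 8p − 9(1−p) = 7p − 6(1−p), giving p = 3/4.
Since Player B is indifferent in equilibrium, Player B's expected payoff equals the payoff from either column against (3/4, 1/4). Using Hawk: 8(3/4) − 9(1/4) = 15/4.

15/4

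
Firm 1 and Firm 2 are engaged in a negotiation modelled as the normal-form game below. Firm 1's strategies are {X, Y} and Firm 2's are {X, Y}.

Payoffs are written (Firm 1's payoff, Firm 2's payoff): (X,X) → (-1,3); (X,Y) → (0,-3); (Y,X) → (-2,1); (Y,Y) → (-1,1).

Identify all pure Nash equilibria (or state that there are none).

(X, X)

(X, X): Firm 1 gets -1 ≥ -2 from Y, and Firm 2 gets 3 ≥ -3 from Y — Nash equilibrium.
(X, Y): Firm 2 prefers X (3 > -3) — not an equilibrium.
(Y, X): Firm 1 prefers X (-1 > -2) — not an equilibrium.
(Y, Y): Firm 1 prefers X (0 > -1) — not an equilibrium.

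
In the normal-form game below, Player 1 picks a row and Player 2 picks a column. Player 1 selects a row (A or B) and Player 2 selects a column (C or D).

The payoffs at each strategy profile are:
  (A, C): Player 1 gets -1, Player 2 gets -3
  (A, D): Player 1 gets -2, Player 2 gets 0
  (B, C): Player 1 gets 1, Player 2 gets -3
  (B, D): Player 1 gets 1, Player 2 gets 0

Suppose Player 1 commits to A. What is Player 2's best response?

D

Against A, Player 2 earns -3 from C and 0 from D.
So D is the best response.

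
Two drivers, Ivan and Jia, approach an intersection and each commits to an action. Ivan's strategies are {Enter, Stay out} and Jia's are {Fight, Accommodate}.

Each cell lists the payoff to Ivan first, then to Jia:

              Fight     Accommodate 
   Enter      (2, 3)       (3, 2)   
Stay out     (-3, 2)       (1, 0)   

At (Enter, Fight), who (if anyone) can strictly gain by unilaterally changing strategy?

Ivan at (Enter, Fight) earns 2; deviating to Stay out yields -3 — not better.
Jia earns 3; deviating to Accommodate yields 2 — not better.
Neither player can strictly improve; the profile is a Nash equilibrium.

Neither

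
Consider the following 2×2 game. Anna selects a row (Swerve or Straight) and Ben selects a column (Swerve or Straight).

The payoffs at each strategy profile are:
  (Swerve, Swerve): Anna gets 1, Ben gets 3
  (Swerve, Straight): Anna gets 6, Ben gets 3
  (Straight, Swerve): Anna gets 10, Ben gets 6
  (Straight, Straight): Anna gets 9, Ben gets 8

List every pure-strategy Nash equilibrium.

(Swerve, Swerve): Anna prefers Straight (10 > 1) — not an equilibrium.
(Swerve, Straight): Anna prefers Straight (9 > 6) — not an equilibrium.
(Straight, Swerve): Ben prefers Straight (8 > 6) — not an equilibrium.
(Straight, Straight): Anna gets 9 ≥ 6 from Swerve, and Ben gets 8 ≥ 6 from Swerve — Nash equilibrium.

(Straight, Straight)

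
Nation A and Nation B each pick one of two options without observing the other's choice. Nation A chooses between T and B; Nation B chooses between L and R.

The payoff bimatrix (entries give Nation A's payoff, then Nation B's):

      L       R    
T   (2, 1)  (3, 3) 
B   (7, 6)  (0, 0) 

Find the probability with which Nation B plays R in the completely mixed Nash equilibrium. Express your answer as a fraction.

Let q be the probability that Nation B plays L. In a completely mixed equilibrium, Nation A must be indifferent between T and B.
Nation A's expected payoff from T is 2q + 3(1−q); from B it is 7q.
Setting these equal: −q + 3 = 7q, so q = 3/8.
Therefore Nation B plays R with probability 1 − 3/8 = 5/8.

5/8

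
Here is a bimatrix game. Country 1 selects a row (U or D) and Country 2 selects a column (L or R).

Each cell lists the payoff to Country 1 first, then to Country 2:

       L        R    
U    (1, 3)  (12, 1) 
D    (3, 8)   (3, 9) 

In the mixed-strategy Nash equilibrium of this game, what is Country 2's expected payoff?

First find p, the probability Country 1 plays U, from Country 2's indifference between L and R: 3p + 8(1−p) = p + 9(1−p), giving p = 1/3.
Since Country 2 is indifferent in equilibrium, Country 2's expected payoff equals the payoff from either column against (1/3, 2/3). Using L: 3(1/3) + 8(2/3) = 19/3.

19/3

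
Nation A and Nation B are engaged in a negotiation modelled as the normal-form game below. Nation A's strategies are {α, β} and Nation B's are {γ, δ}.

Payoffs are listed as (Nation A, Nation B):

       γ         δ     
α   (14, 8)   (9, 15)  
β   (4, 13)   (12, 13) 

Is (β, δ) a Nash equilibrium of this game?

Yes

At (β, δ), Nation A earns 12; switching to α would give 9, so Nation A has no profitable deviation.
Nation B earns 13; switching to γ would give 13, so Nation B has no profitable deviation.
Neither player can gain by a unilateral deviation, so this profile is a Nash equilibrium.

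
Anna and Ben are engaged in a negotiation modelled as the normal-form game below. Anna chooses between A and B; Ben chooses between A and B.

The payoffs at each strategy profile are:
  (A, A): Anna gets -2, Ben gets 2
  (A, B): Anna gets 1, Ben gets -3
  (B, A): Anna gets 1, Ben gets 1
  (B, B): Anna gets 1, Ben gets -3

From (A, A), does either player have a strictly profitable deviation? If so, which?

Anna

Anna at (A, A) earns -2; deviating to B yields 1 — a strict improvement.
Ben earns 2; deviating to B yields -3 — not better.
Only Anna has a strictly profitable deviation.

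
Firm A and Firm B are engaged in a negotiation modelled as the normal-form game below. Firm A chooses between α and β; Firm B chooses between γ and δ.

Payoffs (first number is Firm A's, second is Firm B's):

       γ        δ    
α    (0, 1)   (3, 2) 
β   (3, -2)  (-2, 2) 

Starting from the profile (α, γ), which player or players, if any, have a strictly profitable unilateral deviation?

Both

Firm A at (α, γ) earns 0; deviating to β yields 3 — a strict improvement.
Firm B earns 1; deviating to δ yields 2 — a strict improvement.
Both Firm A and Firm B have strictly profitable deviations.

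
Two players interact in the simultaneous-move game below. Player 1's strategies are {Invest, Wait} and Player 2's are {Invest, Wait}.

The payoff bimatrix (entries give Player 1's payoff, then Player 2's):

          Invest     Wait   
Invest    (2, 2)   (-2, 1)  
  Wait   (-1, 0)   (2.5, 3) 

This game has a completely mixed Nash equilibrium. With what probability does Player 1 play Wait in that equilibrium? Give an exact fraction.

Let p be the probability that Player 1 plays Invest. In a completely mixed equilibrium, Player 2 must be indifferent between Invest and Wait.
Player 2's expected payoff from Invest is 2p; from Wait it is p + 3(1−p).
Setting these equal: 2p = −2p + 3, so p = 3/4.
Therefore Player 1 plays Wait with probability 1 − 3/4 = 1/4.

1/4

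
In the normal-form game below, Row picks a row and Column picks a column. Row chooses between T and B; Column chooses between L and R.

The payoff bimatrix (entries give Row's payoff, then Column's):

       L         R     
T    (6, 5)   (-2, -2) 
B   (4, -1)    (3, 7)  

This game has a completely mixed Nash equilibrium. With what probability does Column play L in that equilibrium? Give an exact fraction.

5/7

Let y be the probability that Column plays L. In a completely mixed equilibrium, Row must be indifferent between T and B.
Row's expected payoff from T is 6y − 2(1−y); from B it is 4y + 3(1−y).
Setting these equal: 8y − 2 = y + 3, so y = 5/7.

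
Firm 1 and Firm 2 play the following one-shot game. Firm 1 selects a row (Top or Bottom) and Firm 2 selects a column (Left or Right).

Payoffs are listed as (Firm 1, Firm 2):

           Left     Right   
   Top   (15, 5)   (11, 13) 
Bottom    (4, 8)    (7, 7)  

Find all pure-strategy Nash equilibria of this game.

(Top, Right)

(Top, Left): Firm 2 prefers Right (13 > 5) — not an equilibrium.
(Top, Right): Firm 1 gets 11 ≥ 7 from Bottom, and Firm 2 gets 13 ≥ 5 from Left — Nash equilibrium.
(Bottom, Left): Firm 1 prefers Top (15 > 4) — not an equilibrium.
(Bottom, Right): Firm 1 prefers Top (11 > 7); Firm 2 prefers Left (8 > 7) — not an equilibrium.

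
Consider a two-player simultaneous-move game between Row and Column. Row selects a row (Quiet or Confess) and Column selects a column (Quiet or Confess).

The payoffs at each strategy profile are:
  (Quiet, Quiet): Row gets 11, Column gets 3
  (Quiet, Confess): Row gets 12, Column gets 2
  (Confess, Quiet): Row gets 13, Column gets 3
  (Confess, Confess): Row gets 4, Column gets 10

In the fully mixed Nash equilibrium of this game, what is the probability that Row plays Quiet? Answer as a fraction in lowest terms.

Let r be the probability that Row plays Quiet. In a completely mixed equilibrium, Column must be indifferent between Quiet and Confess.
Column's expected payoff from Quiet is 3r + 3(1−r); from Confess it is 2r + 10(1−r).
Setting these equal: 3 = −8r + 10, so r = 7/8.

7/8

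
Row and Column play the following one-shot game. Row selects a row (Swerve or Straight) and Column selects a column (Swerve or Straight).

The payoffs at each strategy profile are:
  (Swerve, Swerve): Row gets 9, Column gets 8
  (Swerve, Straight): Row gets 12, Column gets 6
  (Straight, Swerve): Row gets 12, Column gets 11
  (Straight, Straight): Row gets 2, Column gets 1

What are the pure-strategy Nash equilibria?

(Straight, Swerve)

(Swerve, Swerve): Row prefers Straight (12 > 9) — not an equilibrium.
(Swerve, Straight): Column prefers Swerve (8 > 6) — not an equilibrium.
(Straight, Swerve): Row gets 12 ≥ 9 from Swerve, and Column gets 11 ≥ 1 from Straight — Nash equilibrium.
(Straight, Straight): Row prefers Swerve (12 > 2); Column prefers Swerve (11 > 1) — not an equilibrium.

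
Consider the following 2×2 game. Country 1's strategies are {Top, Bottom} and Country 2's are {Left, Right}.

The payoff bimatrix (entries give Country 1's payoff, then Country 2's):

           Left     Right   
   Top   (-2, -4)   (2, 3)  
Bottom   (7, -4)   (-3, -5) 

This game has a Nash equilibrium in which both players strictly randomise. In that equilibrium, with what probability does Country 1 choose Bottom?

Let r be the probability that Country 1 plays Top. In a completely mixed equilibrium, Country 2 must be indifferent between Left and Right.
Country 2's expected payoff from Left is −4r − 4(1−r); from Right it is 3r − 5(1−r).
Setting these equal: -4 = 8r − 5, so r = 1/8.
Therefore Country 1 plays Bottom with probability 1 − 1/8 = 7/8.

7/8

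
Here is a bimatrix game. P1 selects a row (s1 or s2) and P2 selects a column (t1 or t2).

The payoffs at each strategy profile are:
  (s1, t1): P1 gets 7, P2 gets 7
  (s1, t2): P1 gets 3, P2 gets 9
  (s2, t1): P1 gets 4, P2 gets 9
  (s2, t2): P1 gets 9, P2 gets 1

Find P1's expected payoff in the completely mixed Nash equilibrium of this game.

17/3

First find q, the probability P2 plays t1, from P1's indifference between s1 and s2: 7q + 3(1−q) = 4q + 9(1−q), giving q = 2/3.
Since P1 is indifferent in equilibrium, P1's expected payoff equals the payoff from either row against (2/3, 1/3). Using s1: 7(2/3) + 3(1/3) = 17/3.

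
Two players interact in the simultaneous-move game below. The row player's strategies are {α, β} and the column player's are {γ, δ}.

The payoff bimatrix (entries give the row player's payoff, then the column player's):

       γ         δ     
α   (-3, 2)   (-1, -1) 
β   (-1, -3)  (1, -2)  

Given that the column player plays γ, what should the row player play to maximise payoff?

β

Against γ, the row player earns -3 from α and -1 from β.
So β is the best response.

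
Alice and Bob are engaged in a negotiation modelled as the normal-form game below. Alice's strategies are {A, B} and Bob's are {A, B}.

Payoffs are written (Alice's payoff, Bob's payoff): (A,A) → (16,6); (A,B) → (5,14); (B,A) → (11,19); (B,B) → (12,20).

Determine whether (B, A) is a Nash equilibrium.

At (B, A), Alice earns 11; switching to A would give 16, so Alice would deviate.
Bob earns 19; switching to B would give 20, so Bob would deviate.
Since at least one player can profitably deviate, this is not a Nash equilibrium.

No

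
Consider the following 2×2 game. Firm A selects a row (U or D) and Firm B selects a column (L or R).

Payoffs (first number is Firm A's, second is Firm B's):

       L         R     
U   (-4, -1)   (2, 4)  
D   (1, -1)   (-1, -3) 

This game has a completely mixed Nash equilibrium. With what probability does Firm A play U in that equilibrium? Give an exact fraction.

Let p be the probability that Firm A plays U. In a completely mixed equilibrium, Firm B must be indifferent between L and R.
Firm B's expected payoff from L is −p − (1−p); from R it is 4p − 3(1−p).
Setting these equal: -1 = 7p − 3, so p = 2/7.

2/7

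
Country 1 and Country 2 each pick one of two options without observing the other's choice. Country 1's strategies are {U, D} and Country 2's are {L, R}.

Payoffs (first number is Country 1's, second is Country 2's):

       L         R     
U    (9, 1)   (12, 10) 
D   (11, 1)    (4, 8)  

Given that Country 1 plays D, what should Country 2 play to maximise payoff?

R

Against D, Country 2 earns 1 from L and 8 from R.
So R is the best response.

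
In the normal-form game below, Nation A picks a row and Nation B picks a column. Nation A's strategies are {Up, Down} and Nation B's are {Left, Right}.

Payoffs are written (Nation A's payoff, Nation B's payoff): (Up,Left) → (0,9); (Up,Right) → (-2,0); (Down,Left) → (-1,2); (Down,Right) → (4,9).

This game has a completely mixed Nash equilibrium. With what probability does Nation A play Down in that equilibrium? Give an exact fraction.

9/16

Let p be the probability that Nation A plays Up. In a completely mixed equilibrium, Nation B must be indifferent between Left and Right.
Nation B's expected payoff from Left is 9p + 2(1−p); from Right it is 9(1−p).
Setting these equal: 7p + 2 = −9p + 9, so p = 7/16.
Therefore Nation A plays Down with probability 1 − 7/16 = 9/16.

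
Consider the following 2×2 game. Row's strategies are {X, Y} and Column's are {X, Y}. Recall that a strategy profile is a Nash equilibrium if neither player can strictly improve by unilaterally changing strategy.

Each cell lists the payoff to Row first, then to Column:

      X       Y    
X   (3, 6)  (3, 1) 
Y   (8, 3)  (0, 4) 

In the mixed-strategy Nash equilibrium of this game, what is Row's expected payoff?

3

First find q, the probability Column plays X, from Row's indifference between X and Y: 3q + 3(1−q) = 8q, giving q = 3/8.
Since Row is indifferent in equilibrium, Row's expected payoff equals the payoff from either row against (3/8, 5/8). Using X: 3(3/8) + 3(5/8) = 3.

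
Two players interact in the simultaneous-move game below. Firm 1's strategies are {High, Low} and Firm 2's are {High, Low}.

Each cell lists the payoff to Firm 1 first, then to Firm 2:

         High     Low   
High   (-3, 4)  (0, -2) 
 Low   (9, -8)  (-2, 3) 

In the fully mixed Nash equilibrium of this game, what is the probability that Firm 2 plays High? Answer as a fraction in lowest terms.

1/7

Let y be the probability that Firm 2 plays High. In a completely mixed equilibrium, Firm 1 must be indifferent between High and Low.
Firm 1's expected payoff from High is −3y; from Low it is 9y − 2(1−y).
Setting these equal: −3y = 11y − 2, so y = 1/7.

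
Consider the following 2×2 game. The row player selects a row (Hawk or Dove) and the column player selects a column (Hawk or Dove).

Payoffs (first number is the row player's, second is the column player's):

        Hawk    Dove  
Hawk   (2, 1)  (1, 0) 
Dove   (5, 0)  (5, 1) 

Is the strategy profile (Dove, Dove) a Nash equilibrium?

At (Dove, Dove), the row player earns 5; switching to Hawk would give 1, so the row player has no profitable deviation.
The column player earns 1; switching to Hawk would give 0, so the column player has no profitable deviation.
Neither player can gain by a unilateral deviation, so this profile is a Nash equilibrium.

Yes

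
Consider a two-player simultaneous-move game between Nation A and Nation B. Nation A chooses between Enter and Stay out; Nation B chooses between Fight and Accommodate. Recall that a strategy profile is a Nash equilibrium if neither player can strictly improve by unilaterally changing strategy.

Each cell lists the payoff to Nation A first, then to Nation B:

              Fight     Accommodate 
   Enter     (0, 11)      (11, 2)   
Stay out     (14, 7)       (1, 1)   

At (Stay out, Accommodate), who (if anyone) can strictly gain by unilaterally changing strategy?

Both

Nation A at (Stay out, Accommodate) earns 1; deviating to Enter yields 11 — a strict improvement.
Nation B earns 1; deviating to Fight yields 7 — a strict improvement.
Both Nation A and Nation B have strictly profitable deviations.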